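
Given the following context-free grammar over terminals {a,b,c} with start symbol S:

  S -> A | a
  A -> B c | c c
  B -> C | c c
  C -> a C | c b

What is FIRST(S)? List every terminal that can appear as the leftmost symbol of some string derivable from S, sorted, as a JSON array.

FIRST iteration:
iter 1:
  A via A→c c: +{c}
  B via B→c c: +{c}
  C via C→a C: +{a}
  C via C→c b: +{c}
  S via S→A: +{c}
  S via S→a: +{a}
  S: {a,c}  A: {c}  B: {c}  C: {a,c}
iter 2:
  B via B→C: +{a}
  S: {a,c}  A: {c}  B: {a,c}  C: {a,c}
iter 3:
  A via A→B c: +{a}
  S: {a,c}  A: {a,c}  B: {a,c}  C: {a,c}
iter 4: done
  S: {a,c}  A: {a,c}  B: {a,c}  C: {a,c}

FIRST(S) = ["a", "c"]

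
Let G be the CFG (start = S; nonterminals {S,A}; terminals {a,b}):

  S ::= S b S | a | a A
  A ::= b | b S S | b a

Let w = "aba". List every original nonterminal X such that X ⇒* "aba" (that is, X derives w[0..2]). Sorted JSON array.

CNF form of G:
  S -> S X3 | T1 A | a
  A -> T0 T1 | T0 X2 | b
  T0 -> b
  T1 -> a
  X2 -> S S
  X3 -> T0 S

CYK table (by increasing span), restricted to cells inside w[0..2]:
  [0..0]={S,T1}  "a"  orig:{S}
  [1..1]={A,T0}  "b"  orig:{A}
  [2..2]={S,T1}  "a"  orig:{S}
  [0..1]={S}  "ab"
  [1..2]={A,X3}  "ba"  orig:{A}
  [0..2]={S,X2}  "aba"  orig:{S}

Original NTs in T[0,2] deriving "aba": ["S"]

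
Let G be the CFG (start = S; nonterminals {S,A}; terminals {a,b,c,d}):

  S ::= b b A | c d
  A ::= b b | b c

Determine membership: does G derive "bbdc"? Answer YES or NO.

CNF form of G:
  S -> T0 X3 | T1 T2
  A -> T0 T0 | T0 T1
  T0 -> b
  T1 -> c
  T2 -> d
  X3 -> T0 A

CYK fill:
  [0..0]={T0}  "b"  orig:{}
  [1..1]={T0}  "b"  orig:{}
  [2..2]={T2}  "d"  orig:{}
  [3..3]={T1}  "c"  orig:{}
  [0..1]={A}  "bb"
  [1..2]=∅  "bd"
  [2..3]=∅  "dc"
  [0..2]=∅  "bbd"
  [1..3]=∅  "bdc"
  [0..3]=∅  "bbdc"

S ∉ T[0,3] ⇒ NO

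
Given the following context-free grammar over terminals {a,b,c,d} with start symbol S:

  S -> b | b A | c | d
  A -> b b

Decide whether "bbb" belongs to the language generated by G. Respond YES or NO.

CNF form of G:
  S -> T0 A | b | c | d
  A -> T0 T0
  T0 -> b

CYK fill:
  [0..0]={S,T0}  "b"  orig:{S}
  [1..1]={S,T0}  "b"  orig:{S}
  [2..2]={S,T0}  "b"  orig:{S}
  [0..1]={A}  "bb"
  [1..2]={A}  "bb"
  [0..2]={S}  "bbb"

S ∈ T[0,2] ⇒ YES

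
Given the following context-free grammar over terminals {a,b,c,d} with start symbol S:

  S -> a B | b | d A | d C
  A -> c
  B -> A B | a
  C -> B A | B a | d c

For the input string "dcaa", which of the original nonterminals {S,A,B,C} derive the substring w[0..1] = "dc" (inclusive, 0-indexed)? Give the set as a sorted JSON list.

CNF form of G:
  S -> T0 B | T1 A | T1 C | b
  A -> c
  B -> A B | a
  C -> B A | B T0 | T1 T2
  T0 -> a
  T1 -> d
  T2 -> c

CYK fill — only the sub-triangle for w[0..1]:
  T[0,0] 'd' = {T1}  orig:{}
  T[1,1] 'c' = {A,T2}  orig:{A}
  T[0,1] 'dc' = {C,S}

Original NTs in T[0,1] deriving "dc": ["C", "S"]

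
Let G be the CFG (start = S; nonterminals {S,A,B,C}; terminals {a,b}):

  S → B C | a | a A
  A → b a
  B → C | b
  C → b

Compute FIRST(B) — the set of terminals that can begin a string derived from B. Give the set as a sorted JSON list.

Compute FIRST by fixpoint:
round 1:
  A via A→b a: +{b}
  B via B→b: +{b}
  C via C→b: +{b}
  S via S→B C: +{b}
  S via S→a: +{a}
  FIRST[S]={a,b}  FIRST[A]={b}  FIRST[B]={b}  FIRST[C]={b}
round 2: (stable)
  FIRST[S]={a,b}  FIRST[A]={b}  FIRST[B]={b}  FIRST[C]={b}

FIRST(B) = ["b"]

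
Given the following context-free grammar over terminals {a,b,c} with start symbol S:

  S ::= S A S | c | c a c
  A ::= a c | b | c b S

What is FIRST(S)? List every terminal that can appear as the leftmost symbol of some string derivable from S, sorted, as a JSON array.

FIRST iteration:
iter 1:
  A via A→a c: +{a}
  A via A→b: +{b}
  A via A→c b S: +{c}
  S via S→c: +{c}
  FIRST[S]={c}  FIRST[A]={a,b,c}
iter 2: (stable)
  FIRST[S]={c}  FIRST[A]={a,b,c}

FIRST(S) = ["c"]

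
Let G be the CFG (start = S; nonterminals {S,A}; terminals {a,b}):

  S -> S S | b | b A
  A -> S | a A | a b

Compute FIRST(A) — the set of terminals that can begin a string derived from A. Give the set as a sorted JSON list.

FIRST sets, iterate to fixpoint:
[1]
  A via A→a A: +{a}
  S via S→b: +{b}
  FIRST(S)={b}  FIRST(A)={a}
[2]
  A via A→S: +{b}
  FIRST(S)={b}  FIRST(A)={a,b}
[3] (no change)
  FIRST(S)={b}  FIRST(A)={a,b}

FIRST(A) = ["a", "b"]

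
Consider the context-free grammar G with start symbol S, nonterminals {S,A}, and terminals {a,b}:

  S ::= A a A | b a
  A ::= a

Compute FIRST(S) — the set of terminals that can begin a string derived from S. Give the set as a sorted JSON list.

Compute FIRST by fixpoint:
[1]
  A via A→a: +{a}
  S via S→A a A: +{a}
  S via S→b a: +{b}
  S: {a,b}  A: {a}
[2] (stable)
  S: {a,b}  A: {a}

FIRST(S) = ["a", "b"]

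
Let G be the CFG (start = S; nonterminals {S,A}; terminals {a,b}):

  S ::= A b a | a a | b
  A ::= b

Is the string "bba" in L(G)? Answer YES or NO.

Convert to CNF:
  S -> A X2 | T1 T1 | b
  A -> b
  T0 -> b
  T1 -> a
  X2 -> T0 T1

CYK table (by increasing span):
  [0..0]={A,S,T0}  "b"  orig:{A,S}
  [1..1]={A,S,T0}  "b"  orig:{A,S}
  [2..2]={T1}  "a"  orig:{}
  [0..1]=∅  "bb"
  [1..2]={X2}  "ba"  orig:{}
  [0..2]={S}  "bba"

S ∈ T[0,2] ⇒ YES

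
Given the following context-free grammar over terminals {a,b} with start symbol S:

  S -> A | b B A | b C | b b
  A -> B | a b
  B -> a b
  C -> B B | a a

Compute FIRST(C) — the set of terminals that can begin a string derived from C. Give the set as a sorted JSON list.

FIRST sets, iterate to fixpoint:
iter 1:
  A via A→a b: +{a}
  B via B→a b: +{a}
  C via C→B B: +{a}
  S via S→A: +{a}
  S via S→b B A: +{b}
  S: {a,b}  A: {a}  B: {a}  C: {a}
iter 2: — fixpoint
  S: {a,b}  A: {a}  B: {a}  C: {a}

FIRST(C) = ["a"]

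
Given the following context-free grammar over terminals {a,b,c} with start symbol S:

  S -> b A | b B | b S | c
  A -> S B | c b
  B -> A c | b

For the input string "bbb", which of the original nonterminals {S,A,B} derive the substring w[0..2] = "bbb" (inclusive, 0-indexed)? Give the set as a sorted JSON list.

Convert to CNF:
  S -> T1 A | T1 B | T1 S | c
  A -> S B | T0 T1
  B -> A T0 | b
  T0 -> c
  T1 -> b

CYK fill (cells [i..j] with 0 ≤ i ≤ j ≤ 2 only):
  cell(0,0) b: {B,T1}  orig:{B}
  cell(1,1) b: {B,T1}  orig:{B}
  cell(2,2) b: {B,T1}  orig:{B}
  cell(0,1) bb: {S}
  cell(1,2) bb: {S}
  cell(0,2) bbb: {A,S}

Original NTs in T[0,2] deriving "bbb": ["A", "S"]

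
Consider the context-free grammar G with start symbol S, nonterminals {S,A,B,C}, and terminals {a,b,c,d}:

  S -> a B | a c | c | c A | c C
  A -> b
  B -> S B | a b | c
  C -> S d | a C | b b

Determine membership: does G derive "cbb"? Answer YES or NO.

Convert to CNF:
  S -> T0 B | T0 T3 | T3 A | T3 C | c
  A -> b
  B -> S B | T0 T1 | c
  C -> S T2 | T0 C | T1 T1
  T0 -> a
  T1 -> b
  T2 -> d
  T3 -> c

CYK table (by increasing span):
  cell(0,0) c: {B,S,T3}  orig:{B,S}
  cell(1,1) b: {A,T1}  orig:{A}
  cell(2,2) b: {A,T1}  orig:{A}
  cell(0,1) cb: {S}
  cell(1,2) bb: {C}
  cell(0,2) cbb: {S}

S ∈ T[0,2] ⇒ YES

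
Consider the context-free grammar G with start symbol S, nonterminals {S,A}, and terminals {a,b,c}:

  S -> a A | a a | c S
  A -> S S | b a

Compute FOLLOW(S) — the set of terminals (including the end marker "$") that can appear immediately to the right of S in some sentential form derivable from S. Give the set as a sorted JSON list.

Compute FIRST by fixpoint:
[1]
  A via A→b a: +{b}
  S via S→a A: +{a}
  S via S→c S: +{c}
  FIRST[S]={a,c}  FIRST[A]={b}
[2]
  A via A→S S: +{a,c}
  FIRST[S]={a,c}  FIRST[A]={a,b,c}
[3] done
  FIRST[S]={a,c}  FIRST[A]={a,b,c}

FOLLOW sets:
initialize: $ ∈ FOLLOW(S)
pass 1:
  A→S S: FOLLOW(S) ⊇ FIRST(S) = {a,c}; new: +{a,c}
  S→a A: FOLLOW(A) ⊇ FOLLOW(S) ⊇ {$,a,c}; new: +{$,a,c}
  FOLLOW[S]={$,a,c}  FOLLOW[A]={$,a,c}
pass 2: done
  FOLLOW[S]={$,a,c}  FOLLOW[A]={$,a,c}

FOLLOW(S) = ["$", "a", "c"]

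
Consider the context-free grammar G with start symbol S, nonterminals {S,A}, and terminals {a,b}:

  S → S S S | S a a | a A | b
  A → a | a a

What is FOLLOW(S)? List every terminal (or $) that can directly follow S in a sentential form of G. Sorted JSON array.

FIRST iteration:
[1]
  A via A→a: +{a}
  S via S→a A: +{a}
  S via S→b: +{b}
  S: {a,b}  A: {a}
[2] done
  S: {a,b}  A: {a}

FOLLOW sets:
FOLLOW(S) := {$}
round 1:
  S→S S S: FOLLOW(S) ⊇ FIRST(S) = {a,b}; new: +{a,b}
  S→a A: FOLLOW(A) ⊇ FOLLOW(S) ⊇ {$,a,b}; new: +{$,a,b}
  FOLLOW[S]={$,a,b}  FOLLOW[A]={$,a,b}
round 2: (stable)
  FOLLOW[S]={$,a,b}  FOLLOW[A]={$,a,b}

FOLLOW(S) = ["$", "a", "b"]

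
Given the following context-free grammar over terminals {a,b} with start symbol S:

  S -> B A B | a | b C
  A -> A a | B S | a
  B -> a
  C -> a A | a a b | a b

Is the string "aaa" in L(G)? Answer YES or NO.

CNF form of G:
  S -> B X3 | T1 C | a
  A -> A T0 | B S | a
  B -> a
  C -> T0 A | T0 T1 | T0 X2
  T0 -> a
  T1 -> b
  X2 -> T0 T1
  X3 -> A B

Fill CYK table bottom-up:
  T[0,0] 'a' = {A,B,S,T0}  orig:{A,B,S}
  T[1,1] 'a' = {A,B,S,T0}  orig:{A,B,S}
  T[2,2] 'a' = {A,B,S,T0}  orig:{A,B,S}
  T[0,1] 'aa' = {A,C,X3}  orig:{A,C}
  T[1,2] 'aa' = {A,C,X3}  orig:{A,C}
  T[0,2] 'aaa' = {A,C,S,X3}  orig:{A,C,S}

S ∈ T[0,2] ⇒ YES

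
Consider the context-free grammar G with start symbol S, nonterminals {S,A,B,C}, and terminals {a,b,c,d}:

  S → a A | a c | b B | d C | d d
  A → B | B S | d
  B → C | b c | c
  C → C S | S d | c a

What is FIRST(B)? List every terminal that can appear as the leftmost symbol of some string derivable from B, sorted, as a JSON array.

FIRST iteration:
pass 1:
  A via A→d: +{d}
  B via B→b c: +{b}
  B via B→c: +{c}
  C via C→c a: +{c}
  S via S→a A: +{a}
  S via S→b B: +{b}
  S via S→d C: +{d}
  S: {a,b,d}  A: {d}  B: {b,c}  C: {c}
pass 2:
  A via A→B: +{b,c}
  C via C→S d: +{a,b,d}
  S: {a,b,d}  A: {b,c,d}  B: {b,c}  C: {a,b,c,d}
pass 3:
  B via B→C: +{a,d}
  S: {a,b,d}  A: {b,c,d}  B: {a,b,c,d}  C: {a,b,c,d}
pass 4:
  A via A→B: +{a}
  S: {a,b,d}  A: {a,b,c,d}  B: {a,b,c,d}  C: {a,b,c,d}
pass 5: (no change)
  S: {a,b,d}  A: {a,b,c,d}  B: {a,b,c,d}  C: {a,b,c,d}

FIRST(B) = ["a", "b", "c", "d"]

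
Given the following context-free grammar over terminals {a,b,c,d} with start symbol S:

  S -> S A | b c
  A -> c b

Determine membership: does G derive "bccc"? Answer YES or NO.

CNF form of G:
  S -> S A | T1 T0
  A -> T0 T1
  T0 -> c
  T1 -> b

CYK fill:
  [0..0]={T1}  "b"  orig:{}
  [1..1]={T0}  "c"  orig:{}
  [2..2]={T0}  "c"  orig:{}
  [3..3]={T0}  "c"  orig:{}
  [0..1]={S}  "bc"
  [1..2]=∅  "cc"
  [2..3]=∅  "cc"
  [0..2]=∅  "bcc"
  [1..3]=∅  "ccc"
  [0..3]=∅  "bccc"

S ∉ T[0,3] ⇒ NO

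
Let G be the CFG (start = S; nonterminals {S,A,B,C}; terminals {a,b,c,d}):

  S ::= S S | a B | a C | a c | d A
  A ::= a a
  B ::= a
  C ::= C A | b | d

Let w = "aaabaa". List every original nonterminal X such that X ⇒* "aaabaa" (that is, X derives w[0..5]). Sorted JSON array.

Convert to CNF:
  S -> S S | T0 B | T0 C | T0 T1 | T2 A
  A -> T0 T0
  B -> a
  C -> C A | b | d
  T0 -> a
  T1 -> c
  T2 -> d

Fill CYK table bottom-up (cells [i..j] with 0 ≤ i ≤ j ≤ 5 only):
  cell(0,0) a: {B,T0}  orig:{B}
  cell(1,1) a: {B,T0}  orig:{B}
  cell(2,2) a: {B,T0}  orig:{B}
  cell(3,3) b: {C}
  cell(4,4) a: {B,T0}  orig:{B}
  cell(5,5) a: {B,T0}  orig:{B}
  cell(0,1) aa: {A,S}
  cell(1,2) aa: {A,S}
  cell(2,3) ab: {S}
  cell(3,4) ba: ∅
  cell(4,5) aa: {A,S}
  cell(0,2) aaa: ∅
  cell(1,3) aab: ∅
  cell(2,4) aba: ∅
  cell(3,5) baa: {C}
  cell(0,3) aaab: {S}
  cell(1,4) aaba: ∅
  cell(2,5) abaa: {S}
  cell(0,4) aaaba: ∅
  cell(1,5) aabaa: ∅
  cell(0,5) aaabaa: {S}

Original NTs in T[0,5] deriving "aaabaa": ["S"]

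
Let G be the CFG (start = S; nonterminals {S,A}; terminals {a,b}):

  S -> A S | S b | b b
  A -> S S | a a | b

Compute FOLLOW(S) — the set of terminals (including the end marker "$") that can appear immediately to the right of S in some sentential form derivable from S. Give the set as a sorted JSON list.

Compute FIRST by fixpoint:
iter 1:
  A via A→a a: +{a}
  A via A→b: +{b}
  S via S→A S: +{a,b}
  S: {a,b}  A: {a,b}
iter 2: — fixpoint
  S: {a,b}  A: {a,b}

FOLLOW sets:
seed FOLLOW(S) with $
round 1:
  A→S S: FOLLOW(S) ⊇ FIRST(S) = {a,b}; new: +{a,b}
  S→A S: FOLLOW(A) ⊇ FIRST(S) = {a,b}; new: +{a,b}
  S: {$,a,b}  A: {a,b}
round 2: (no change)
  S: {$,a,b}  A: {a,b}

FOLLOW(S) = ["$", "a", "b"]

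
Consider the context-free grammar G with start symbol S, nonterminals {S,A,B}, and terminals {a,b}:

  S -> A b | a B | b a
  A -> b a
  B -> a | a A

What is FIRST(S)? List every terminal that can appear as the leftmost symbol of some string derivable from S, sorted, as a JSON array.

Compute FIRST by fixpoint:
iter 1:
  A via A→b a: +{b}
  B via B→a: +{a}
  S via S→A b: +{b}
  S via S→a B: +{a}
  FIRST(S)={a,b}  FIRST(A)={b}  FIRST(B)={a}
iter 2: — fixpoint
  FIRST(S)={a,b}  FIRST(A)={b}  FIRST(B)={a}

FIRST(S) = ["a", "b"]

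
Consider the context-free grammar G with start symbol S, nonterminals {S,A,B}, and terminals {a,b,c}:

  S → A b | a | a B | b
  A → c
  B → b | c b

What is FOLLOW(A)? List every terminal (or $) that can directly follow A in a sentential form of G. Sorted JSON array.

FIRST iteration:
round 1:
  A via A→c: +{c}
  B via B→b: +{b}
  B via B→c b: +{c}
  S via S→A b: +{c}
  S via S→a: +{a}
  S via S→b: +{b}
  S: {a,b,c}  A: {c}  B: {b,c}
round 2: done
  S: {a,b,c}  A: {c}  B: {b,c}

FOLLOW iteration:
initialize: $ ∈ FOLLOW(S)
round 1:
  S→A b: FOLLOW(A) ⊇ FIRST(b) = {b}; new: +{b}
  S→a B: FOLLOW(B) ⊇ FOLLOW(S) ⊇ {$}; new: +{$}
  FOLLOW[S]={$}  FOLLOW[A]={b}  FOLLOW[B]={$}
round 2: (no change)
  FOLLOW[S]={$}  FOLLOW[A]={b}  FOLLOW[B]={$}

FOLLOW(A) = ["b"]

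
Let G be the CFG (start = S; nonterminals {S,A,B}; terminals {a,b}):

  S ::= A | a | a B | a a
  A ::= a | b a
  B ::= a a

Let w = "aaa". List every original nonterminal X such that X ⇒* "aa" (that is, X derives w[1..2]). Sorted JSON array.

Convert to CNF:
  S -> T0 T1 | T1 B | T1 T1 | a
  A -> T0 T1 | a
  B -> T1 T1
  T0 -> b
  T1 -> a

CYK fill, restricted to cells inside w[1..2]:
  [1..1]={A,S,T1}  "a"  orig:{A,S}
  [2..2]={A,S,T1}  "a"  orig:{A,S}
  [1..2]={B,S}  "aa"

Original NTs in T[1,2] deriving "aa": ["B", "S"]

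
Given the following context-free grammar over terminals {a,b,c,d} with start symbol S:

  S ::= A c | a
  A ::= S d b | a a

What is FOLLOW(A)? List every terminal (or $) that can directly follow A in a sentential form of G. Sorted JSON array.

FIRST iteration:
iter 1:
  A via A→a a: +{a}
  S via S→A c: +{a}
  FIRST[S]={a}  FIRST[A]={a}
iter 2: (no change)
  FIRST[S]={a}  FIRST[A]={a}

Compute FOLLOW by fixpoint:
seed FOLLOW(S) with $
round 1:
  A→S d b: FOLLOW(S) ⊇ FIRST(d) = {d}; new: +{d}
  S→A c: FOLLOW(A) ⊇ FIRST(c) = {c}; new: +{c}
  FOLLOW(S)={$,d}  FOLLOW(A)={c}
round 2: (stable)
  FOLLOW(S)={$,d}  FOLLOW(A)={c}

FOLLOW(A) = ["c"]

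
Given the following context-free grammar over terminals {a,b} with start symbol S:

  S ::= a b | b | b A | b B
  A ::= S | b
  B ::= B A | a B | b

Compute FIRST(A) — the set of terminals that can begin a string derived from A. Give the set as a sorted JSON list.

Compute FIRST by fixpoint:
[1]
  A via A→b: +{b}
  B via B→a B: +{a}
  B via B→b: +{b}
  S via S→a b: +{a}
  S via S→b: +{b}
  FIRST[S]={a,b}  FIRST[A]={b}  FIRST[B]={a,b}
[2]
  A via A→S: +{a}
  FIRST[S]={a,b}  FIRST[A]={a,b}  FIRST[B]={a,b}
[3] done
  FIRST[S]={a,b}  FIRST[A]={a,b}  FIRST[B]={a,b}

FIRST(A) = ["a", "b"]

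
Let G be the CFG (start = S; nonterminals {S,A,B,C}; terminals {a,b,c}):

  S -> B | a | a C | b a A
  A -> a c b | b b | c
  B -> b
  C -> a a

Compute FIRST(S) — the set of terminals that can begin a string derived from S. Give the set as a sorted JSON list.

FIRST iteration:
iter 1:
  A via A→a c b: +{a}
  A via A→b b: +{b}
  A via A→c: +{c}
  B via B→b: +{b}
  C via C→a a: +{a}
  S via S→B: +{b}
  S via S→a: +{a}
  S: {a,b}  A: {a,b,c}  B: {b}  C: {a}
iter 2: (stable)
  S: {a,b}  A: {a,b,c}  B: {b}  C: {a}

FIRST(S) = ["a", "b"]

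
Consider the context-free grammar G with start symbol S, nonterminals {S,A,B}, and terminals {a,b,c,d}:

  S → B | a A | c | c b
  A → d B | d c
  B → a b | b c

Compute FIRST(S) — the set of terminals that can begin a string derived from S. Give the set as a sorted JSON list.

FIRST sets, iterate to fixpoint:
round 1:
  A via A→d B: +{d}
  B via B→a b: +{a}
  B via B→b c: +{b}
  S via S→B: +{a,b}
  S via S→c: +{c}
  S: {a,b,c}  A: {d}  B: {a,b}
round 2: (no change)
  S: {a,b,c}  A: {d}  B: {a,b}

FIRST(S) = ["a", "b", "c"]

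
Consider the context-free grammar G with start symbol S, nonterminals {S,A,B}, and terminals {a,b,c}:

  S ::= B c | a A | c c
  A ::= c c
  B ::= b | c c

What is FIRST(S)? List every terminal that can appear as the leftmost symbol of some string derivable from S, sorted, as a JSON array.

Compute FIRST by fixpoint:
pass 1:
  A via A→c c: +{c}
  B via B→b: +{b}
  B via B→c c: +{c}
  S via S→B c: +{b,c}
  S via S→a A: +{a}
  FIRST(S)={a,b,c}  FIRST(A)={c}  FIRST(B)={b,c}
pass 2: — fixpoint
  FIRST(S)={a,b,c}  FIRST(A)={c}  FIRST(B)={b,c}

FIRST(S) = ["a", "b", "c"]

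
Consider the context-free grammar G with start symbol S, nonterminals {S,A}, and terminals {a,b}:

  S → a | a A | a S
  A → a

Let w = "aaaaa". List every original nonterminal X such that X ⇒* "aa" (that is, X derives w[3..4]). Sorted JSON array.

CNF form of G:
  S -> T0 A | T0 S | a
  A -> a
  T0 -> a

CYK table (by increasing span), restricted to cells inside w[3..4]:
  [3..3]={A,S,T0}  "a"  orig:{A,S}
  [4..4]={A,S,T0}  "a"  orig:{A,S}
  [3..4]={S}  "aa"

Original NTs in T[3,4] deriving "aa": ["S"]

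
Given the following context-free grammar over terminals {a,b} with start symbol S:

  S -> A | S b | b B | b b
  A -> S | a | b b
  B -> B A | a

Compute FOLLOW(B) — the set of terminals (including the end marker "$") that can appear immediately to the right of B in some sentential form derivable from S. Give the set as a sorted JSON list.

FIRST iteration:
round 1:
  A via A→a: +{a}
  A via A→b b: +{b}
  B via B→a: +{a}
  S via S→A: +{a,b}
  FIRST[S]={a,b}  FIRST[A]={a,b}  FIRST[B]={a}
round 2: done
  FIRST[S]={a,b}  FIRST[A]={a,b}  FIRST[B]={a}

FOLLOW iteration:
FOLLOW(S) := {$}
pass 1:
  B→B A: FOLLOW(B) ⊇ FIRST(A) = {a,b}; new: +{a,b}
  B→B A: FOLLOW(A) ⊇ FOLLOW(B) ⊇ {a,b}; new: +{a,b}
  S→A: FOLLOW(A) ⊇ FOLLOW(S) ⊇ {$}; new: +{$}
  S→S b: FOLLOW(S) ⊇ FIRST(b) = {b}; new: +{b}
  S→b B: FOLLOW(B) ⊇ FOLLOW(S) ⊇ {$,b}; new: +{$}
  S: {$,b}  A: {$,a,b}  B: {$,a,b}
pass 2:
  A→S: FOLLOW(S) ⊇ FOLLOW(A) ⊇ {$,a,b}; new: +{a}
  S: {$,a,b}  A: {$,a,b}  B: {$,a,b}
pass 3: — fixpoint
  S: {$,a,b}  A: {$,a,b}  B: {$,a,b}

FOLLOW(B) = ["$", "a", "b"]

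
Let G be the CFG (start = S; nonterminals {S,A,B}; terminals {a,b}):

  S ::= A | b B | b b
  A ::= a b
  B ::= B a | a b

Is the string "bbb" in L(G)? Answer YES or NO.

CNF form of G:
  S -> T0 T1 | T1 B | T1 T1
  A -> T0 T1
  B -> B T0 | T0 T1
  T0 -> a
  T1 -> b

CYK table (by increasing span):
  T[0,0] 'b' = {T1}  orig:{}
  T[1,1] 'b' = {T1}  orig:{}
  T[2,2] 'b' = {T1}  orig:{}
  T[0,1] 'bb' = {S}
  T[1,2] 'bb' = {S}
  T[0,2] 'bbb' = ∅

S ∉ T[0,2] ⇒ NO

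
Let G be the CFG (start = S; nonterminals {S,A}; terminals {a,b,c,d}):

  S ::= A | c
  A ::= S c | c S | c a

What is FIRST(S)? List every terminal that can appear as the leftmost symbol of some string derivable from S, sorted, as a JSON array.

Compute FIRST by fixpoint:
pass 1:
  A via A→c S: +{c}
  S via S→A: +{c}
  FIRST(S)={c}  FIRST(A)={c}
pass 2: (stable)
  FIRST(S)={c}  FIRST(A)={c}

FIRST(S) = ["c"]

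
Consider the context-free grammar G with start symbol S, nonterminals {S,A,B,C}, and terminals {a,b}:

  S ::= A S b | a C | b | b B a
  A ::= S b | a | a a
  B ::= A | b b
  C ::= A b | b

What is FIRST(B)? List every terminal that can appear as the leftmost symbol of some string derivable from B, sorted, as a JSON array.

FIRST sets, iterate to fixpoint:
pass 1:
  A via A→a: +{a}
  B via B→A: +{a}
  B via B→b b: +{b}
  C via C→A b: +{a}
  C via C→b: +{b}
  S via S→A S b: +{a}
  S via S→b: +{b}
  FIRST(S)={a,b}  FIRST(A)={a}  FIRST(B)={a,b}  FIRST(C)={a,b}
pass 2:
  A via A→S b: +{b}
  FIRST(S)={a,b}  FIRST(A)={a,b}  FIRST(B)={a,b}  FIRST(C)={a,b}
pass 3: — fixpoint
  FIRST(S)={a,b}  FIRST(A)={a,b}  FIRST(B)={a,b}  FIRST(C)={a,b}

FIRST(B) = ["a", "b"]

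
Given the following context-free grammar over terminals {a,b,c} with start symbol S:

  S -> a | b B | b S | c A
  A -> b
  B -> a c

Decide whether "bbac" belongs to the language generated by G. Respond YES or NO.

CNF form of G:
  S -> T1 A | T2 B | T2 S | a
  A -> b
  B -> T0 T1
  T0 -> a
  T1 -> c
  T2 -> b

Fill CYK table bottom-up:
  T[0,0] 'b' = {A,T2}  orig:{A}
  T[1,1] 'b' = {A,T2}  orig:{A}
  T[2,2] 'a' = {S,T0}  orig:{S}
  T[3,3] 'c' = {T1}  orig:{}
  T[0,1] 'bb' = ∅
  T[1,2] 'ba' = {S}
  T[2,3] 'ac' = {B}
  T[0,2] 'bba' = {S}
  T[1,3] 'bac' = {S}
  T[0,3] 'bbac' = {S}

S ∈ T[0,3] ⇒ YES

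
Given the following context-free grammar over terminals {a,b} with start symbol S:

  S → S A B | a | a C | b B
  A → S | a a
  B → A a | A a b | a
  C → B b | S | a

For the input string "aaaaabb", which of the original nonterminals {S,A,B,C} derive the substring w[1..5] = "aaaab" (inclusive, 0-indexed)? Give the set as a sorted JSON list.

CNF form of G:
  S -> S X5 | T0 C | T1 B | a
  A -> S X2 | T0 C | T0 T0 | T1 B | a
  B -> A T0 | A X3 | a
  C -> B T1 | S X4 | T0 C | T1 B | a
  T0 -> a
  T1 -> b
  X2 -> A B
  X3 -> T0 T1
  X4 -> A B
  X5 -> A B

CYK fill — only the sub-triangle for w[1..5]:
  cell(1,1) a: {A,B,C,S,T0}  orig:{A,B,C,S}
  cell(2,2) a: {A,B,C,S,T0}  orig:{A,B,C,S}
  cell(3,3) a: {A,B,C,S,T0}  orig:{A,B,C,S}
  cell(4,4) a: {A,B,C,S,T0}  orig:{A,B,C,S}
  cell(5,5) b: {T1}  orig:{}
  cell(1,2) aa: {A,B,C,S,X2,X4,X5}  orig:{A,B,C,S}
  cell(2,3) aa: {A,B,C,S,X2,X4,X5}  orig:{A,B,C,S}
  cell(3,4) aa: {A,B,C,S,X2,X4,X5}  orig:{A,B,C,S}
  cell(4,5) ab: {C,X3}  orig:{C}
  cell(1,3) aaa: {A,B,C,S,X2,X4,X5}  orig:{A,B,C,S}
  cell(2,4) aaa: {A,B,C,S,X2,X4,X5}  orig:{A,B,C,S}
  cell(3,5) aab: {A,B,C,S}
  cell(1,4) aaaa: {A,B,C,S,X2,X4,X5}  orig:{A,B,C,S}
  cell(2,5) aaab: {A,B,C,S,X2,X4,X5}  orig:{A,B,C,S}
  cell(1,5) aaaab: {A,B,C,S,X2,X4,X5}  orig:{A,B,C,S}

Original NTs in T[1,5] deriving "aaaab": ["A", "B", "C", "S"]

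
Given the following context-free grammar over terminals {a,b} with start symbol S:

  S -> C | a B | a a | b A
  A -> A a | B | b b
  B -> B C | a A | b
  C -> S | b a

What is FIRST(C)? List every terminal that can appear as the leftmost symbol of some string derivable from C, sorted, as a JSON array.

FIRST sets, iterate to fixpoint:
[1]
  A via A→b b: +{b}
  B via B→a A: +{a}
  B via B→b: +{b}
  C via C→b a: +{b}
  S via S→C: +{b}
  S via S→a B: +{a}
  FIRST(S)={a,b}  FIRST(A)={b}  FIRST(B)={a,b}  FIRST(C)={b}
[2]
  A via A→B: +{a}
  C via C→S: +{a}
  FIRST(S)={a,b}  FIRST(A)={a,b}  FIRST(B)={a,b}  FIRST(C)={a,b}
[3] done
  FIRST(S)={a,b}  FIRST(A)={a,b}  FIRST(B)={a,b}  FIRST(C)={a,b}

FIRST(C) = ["a", "b"]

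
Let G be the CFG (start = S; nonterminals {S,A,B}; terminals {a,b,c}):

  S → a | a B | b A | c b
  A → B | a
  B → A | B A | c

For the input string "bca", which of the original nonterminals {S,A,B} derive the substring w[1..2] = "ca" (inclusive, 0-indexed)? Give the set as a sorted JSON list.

CNF form of G:
  S -> T0 B | T1 A | T2 T1 | a
  A -> B A | a | c
  B -> B A | a | c
  T0 -> a
  T1 -> b
  T2 -> c

CYK table (by increasing span) — only the sub-triangle for w[1..2]:
  [1..1]={A,B,T2}  "c"  orig:{A,B}
  [2..2]={A,B,S,T0}  "a"  orig:{A,B,S}
  [1..2]={A,B}  "ca"

Original NTs in T[1,2] deriving "ca": ["A", "B"]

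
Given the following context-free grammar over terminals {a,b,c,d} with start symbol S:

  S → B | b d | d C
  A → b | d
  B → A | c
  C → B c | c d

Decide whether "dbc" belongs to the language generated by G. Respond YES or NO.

Convert to CNF:
  S -> T1 C | T2 T1 | b | c | d
  A -> b | d
  B -> b | c | d
  C -> B T0 | T0 T1
  T0 -> c
  T1 -> d
  T2 -> b

Fill CYK table bottom-up:
  T[0,0] 'd' = {A,B,S,T1}  orig:{A,B,S}
  T[1,1] 'b' = {A,B,S,T2}  orig:{A,B,S}
  T[2,2] 'c' = {B,S,T0}  orig:{B,S}
  T[0,1] 'db' = ∅
  T[1,2] 'bc' = {C}
  T[0,2] 'dbc' = {S}

S ∈ T[0,2] ⇒ YES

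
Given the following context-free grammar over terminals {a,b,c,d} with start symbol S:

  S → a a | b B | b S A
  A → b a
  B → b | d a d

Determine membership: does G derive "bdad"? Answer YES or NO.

Convert to CNF:
  S -> T0 B | T0 X4 | T1 T1
  A -> T0 T1
  B -> T2 X3 | b
  T0 -> b
  T1 -> a
  T2 -> d
  X3 -> T1 T2
  X4 -> S A

CYK fill:
  T[0,0] 'b' = {B,T0}  orig:{B}
  T[1,1] 'd' = {T2}  orig:{}
  T[2,2] 'a' = {T1}  orig:{}
  T[3,3] 'd' = {T2}  orig:{}
  T[0,1] 'bd' = ∅
  T[1,2] 'da' = ∅
  T[2,3] 'ad' = {X3}  orig:{}
  T[0,2] 'bda' = ∅
  T[1,3] 'dad' = {B}
  T[0,3] 'bdad' = {S}

S ∈ T[0,3] ⇒ YES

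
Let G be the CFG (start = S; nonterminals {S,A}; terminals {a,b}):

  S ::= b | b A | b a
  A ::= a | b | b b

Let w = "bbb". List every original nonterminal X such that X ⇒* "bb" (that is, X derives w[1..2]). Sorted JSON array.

CNF form of G:
  S -> T0 A | T0 T1 | b
  A -> T0 T0 | a | b
  T0 -> b
  T1 -> a

Fill CYK table bottom-up — only the sub-triangle for w[1..2]:
  [1..1]={A,S,T0}  "b"  orig:{A,S}
  [2..2]={A,S,T0}  "b"  orig:{A,S}
  [1..2]={A,S}  "bb"

Original NTs in T[1,2] deriving "bb": ["A", "S"]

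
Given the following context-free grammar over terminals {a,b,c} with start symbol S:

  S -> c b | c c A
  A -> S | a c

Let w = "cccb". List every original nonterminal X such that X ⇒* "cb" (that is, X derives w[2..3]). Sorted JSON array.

CNF form of G:
  S -> T1 T2 | T1 X4
  A -> T0 T1 | T1 T2 | T1 X3
  T0 -> a
  T1 -> c
  T2 -> b
  X3 -> T1 A
  X4 -> T1 A

CYK table (by increasing span), restricted to cells inside w[2..3]:
  cell(2,2) c: {T1}  orig:{}
  cell(3,3) b: {T2}  orig:{}
  cell(2,3) cb: {A,S}

Original NTs in T[2,3] deriving "cb": ["A", "S"]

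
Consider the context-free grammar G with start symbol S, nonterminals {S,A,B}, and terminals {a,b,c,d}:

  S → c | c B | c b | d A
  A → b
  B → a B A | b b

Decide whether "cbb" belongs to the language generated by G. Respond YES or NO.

Convert to CNF:
  S -> T2 B | T2 T1 | T3 A | c
  A -> b
  B -> T0 X4 | T1 T1
  T0 -> a
  T1 -> b
  T2 -> c
  T3 -> d
  X4 -> B A

CYK fill:
  T[0,0] 'c' = {S,T2}  orig:{S}
  T[1,1] 'b' = {A,T1}  orig:{A}
  T[2,2] 'b' = {A,T1}  orig:{A}
  T[0,1] 'cb' = {S}
  T[1,2] 'bb' = {B}
  T[0,2] 'cbb' = {S}

S ∈ T[0,2] ⇒ YES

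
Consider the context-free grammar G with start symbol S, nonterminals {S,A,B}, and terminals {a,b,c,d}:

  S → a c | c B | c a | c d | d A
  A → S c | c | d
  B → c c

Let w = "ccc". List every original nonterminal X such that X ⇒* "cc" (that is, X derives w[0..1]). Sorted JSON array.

Convert to CNF:
  S -> T0 B | T0 T1 | T0 T2 | T1 T0 | T2 A
  A -> S T0 | c | d
  B -> T0 T0
  T0 -> c
  T1 -> a
  T2 -> d

Fill CYK table bottom-up (cells [i..j] with 0 ≤ i ≤ j ≤ 1 only):
  [0..0]={A,T0}  "c"  orig:{A}
  [1..1]={A,T0}  "c"  orig:{A}
  [0..1]={B}  "cc"

Original NTs in T[0,1] deriving "cc": ["B"]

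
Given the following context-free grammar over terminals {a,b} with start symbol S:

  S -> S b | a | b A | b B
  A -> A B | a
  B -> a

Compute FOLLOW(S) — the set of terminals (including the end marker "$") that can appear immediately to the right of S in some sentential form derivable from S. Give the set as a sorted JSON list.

FIRST iteration:
[1]
  A via A→a: +{a}
  B via B→a: +{a}
  S via S→a: +{a}
  S via S→b A: +{b}
  FIRST[S]={a,b}  FIRST[A]={a}  FIRST[B]={a}
[2] done
  FIRST[S]={a,b}  FIRST[A]={a}  FIRST[B]={a}

Compute FOLLOW by fixpoint:
FOLLOW(S) := {$}
round 1:
  A→A B: FOLLOW(A) ⊇ FIRST(B) = {a}; new: +{a}
  A→A B: FOLLOW(B) ⊇ FOLLOW(A) ⊇ {a}; new: +{a}
  S→S b: FOLLOW(S) ⊇ FIRST(b) = {b}; new: +{b}
  S→b A: FOLLOW(A) ⊇ FOLLOW(S) ⊇ {$,b}; new: +{$,b}
  S→b B: FOLLOW(B) ⊇ FOLLOW(S) ⊇ {$,b}; new: +{$,b}
  FOLLOW[S]={$,b}  FOLLOW[A]={$,a,b}  FOLLOW[B]={$,a,b}
round 2: — fixpoint
  FOLLOW[S]={$,b}  FOLLOW[A]={$,a,b}  FOLLOW[B]={$,a,b}

FOLLOW(S) = ["$", "b"]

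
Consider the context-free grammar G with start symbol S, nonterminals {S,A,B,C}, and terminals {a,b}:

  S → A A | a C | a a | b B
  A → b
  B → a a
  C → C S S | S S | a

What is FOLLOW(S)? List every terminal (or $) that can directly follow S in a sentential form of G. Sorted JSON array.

FIRST sets, iterate to fixpoint:
pass 1:
  A via A→b: +{b}
  B via B→a a: +{a}
  C via C→a: +{a}
  S via S→A A: +{b}
  S via S→a C: +{a}
  FIRST[S]={a,b}  FIRST[A]={b}  FIRST[B]={a}  FIRST[C]={a}
pass 2:
  C via C→S S: +{b}
  FIRST[S]={a,b}  FIRST[A]={b}  FIRST[B]={a}  FIRST[C]={a,b}
pass 3: (stable)
  FIRST[S]={a,b}  FIRST[A]={b}  FIRST[B]={a}  FIRST[C]={a,b}

Compute FOLLOW by fixpoint:
seed FOLLOW(S) with $
iter 1:
  C→C S S: FOLLOW(C) ⊇ FIRST(S) = {a,b}; new: +{a,b}
  C→C S S: FOLLOW(S) ⊇ FIRST(S) = {a,b}; new: +{a,b}
  S→A A: FOLLOW(A) ⊇ FIRST(A) = {b}; new: +{b}
  S→A A: FOLLOW(A) ⊇ FOLLOW(S) ⊇ {$,a,b}; new: +{$,a}
  S→a C: FOLLOW(C) ⊇ FOLLOW(S) ⊇ {$,a,b}; new: +{$}
  S→b B: FOLLOW(B) ⊇ FOLLOW(S) ⊇ {$,a,b}; new: +{$,a,b}
  FOLLOW(S)={$,a,b}  FOLLOW(A)={$,a,b}  FOLLOW(B)={$,a,b}  FOLLOW(C)={$,a,b}
iter 2: (no change)
  FOLLOW(S)={$,a,b}  FOLLOW(A)={$,a,b}  FOLLOW(B)={$,a,b}  FOLLOW(C)={$,a,b}

FOLLOW(S) = ["$", "a", "b"]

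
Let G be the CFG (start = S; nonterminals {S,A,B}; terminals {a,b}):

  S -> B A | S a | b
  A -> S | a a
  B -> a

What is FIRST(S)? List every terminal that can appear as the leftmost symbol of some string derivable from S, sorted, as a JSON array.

Compute FIRST by fixpoint:
[1]
  A via A→a a: +{a}
  B via B→a: +{a}
  S via S→B A: +{a}
  S via S→b: +{b}
  FIRST(S)={a,b}  FIRST(A)={a}  FIRST(B)={a}
[2]
  A via A→S: +{b}
  FIRST(S)={a,b}  FIRST(A)={a,b}  FIRST(B)={a}
[3] — fixpoint
  FIRST(S)={a,b}  FIRST(A)={a,b}  FIRST(B)={a}

FIRST(S) = ["a", "b"]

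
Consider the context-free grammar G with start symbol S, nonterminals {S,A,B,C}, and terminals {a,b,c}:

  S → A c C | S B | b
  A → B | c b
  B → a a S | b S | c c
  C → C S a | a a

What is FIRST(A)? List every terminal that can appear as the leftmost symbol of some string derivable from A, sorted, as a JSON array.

FIRST iteration:
round 1:
  A via A→c b: +{c}
  B via B→a a S: +{a}
  B via B→b S: +{b}
  B via B→c c: +{c}
  C via C→a a: +{a}
  S via S→A c C: +{c}
  S via S→b: +{b}
  FIRST[S]={b,c}  FIRST[A]={c}  FIRST[B]={a,b,c}  FIRST[C]={a}
round 2:
  A via A→B: +{a,b}
  S via S→A c C: +{a}
  FIRST[S]={a,b,c}  FIRST[A]={a,b,c}  FIRST[B]={a,b,c}  FIRST[C]={a}
round 3: done
  FIRST[S]={a,b,c}  FIRST[A]={a,b,c}  FIRST[B]={a,b,c}  FIRST[C]={a}

FIRST(A) = ["a", "b", "c"]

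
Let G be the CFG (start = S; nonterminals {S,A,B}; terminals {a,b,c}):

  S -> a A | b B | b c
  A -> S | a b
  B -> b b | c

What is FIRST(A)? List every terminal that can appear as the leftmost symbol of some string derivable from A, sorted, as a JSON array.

Compute FIRST by fixpoint:
pass 1:
  A via A→a b: +{a}
  B via B→b b: +{b}
  B via B→c: +{c}
  S via S→a A: +{a}
  S via S→b B: +{b}
  S: {a,b}  A: {a}  B: {b,c}
pass 2:
  A via A→S: +{b}
  S: {a,b}  A: {a,b}  B: {b,c}
pass 3: (stable)
  S: {a,b}  A: {a,b}  B: {b,c}

FIRST(A) = ["a", "b"]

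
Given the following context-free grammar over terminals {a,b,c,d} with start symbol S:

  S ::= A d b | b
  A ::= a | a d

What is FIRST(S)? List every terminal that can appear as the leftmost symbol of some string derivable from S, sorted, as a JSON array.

FIRST iteration:
round 1:
  A via A→a: +{a}
  S via S→A d b: +{a}
  S via S→b: +{b}
  S: {a,b}  A: {a}
round 2: — fixpoint
  S: {a,b}  A: {a}

FIRST(S) = ["a", "b"]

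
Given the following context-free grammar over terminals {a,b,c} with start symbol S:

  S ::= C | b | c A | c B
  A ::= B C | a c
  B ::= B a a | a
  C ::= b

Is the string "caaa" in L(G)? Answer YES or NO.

CNF form of G:
  S -> T1 A | T1 B | b
  A -> B C | T0 T1
  B -> B X2 | a
  C -> b
  T0 -> a
  T1 -> c
  X2 -> T0 T0

Fill CYK table bottom-up:
  [0..0]={T1}  "c"  orig:{}
  [1..1]={B,T0}  "a"  orig:{B}
  [2..2]={B,T0}  "a"  orig:{B}
  [3..3]={B,T0}  "a"  orig:{B}
  [0..1]={S}  "ca"
  [1..2]={X2}  "aa"  orig:{}
  [2..3]={X2}  "aa"  orig:{}
  [0..2]=∅  "caa"
  [1..3]={B}  "aaa"
  [0..3]={S}  "caaa"

S ∈ T[0,3] ⇒ YES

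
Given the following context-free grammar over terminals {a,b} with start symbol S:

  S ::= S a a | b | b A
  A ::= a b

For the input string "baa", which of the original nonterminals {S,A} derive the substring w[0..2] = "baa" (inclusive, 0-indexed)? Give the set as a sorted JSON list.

CNF form of G:
  S -> S X2 | T1 A | b
  A -> T0 T1
  T0 -> a
  T1 -> b
  X2 -> T0 T0

CYK fill — only the sub-triangle for w[0..2]:
  T[0,0] 'b' = {S,T1}  orig:{S}
  T[1,1] 'a' = {T0}  orig:{}
  T[2,2] 'a' = {T0}  orig:{}
  T[0,1] 'ba' = ∅
  T[1,2] 'aa' = {X2}  orig:{}
  T[0,2] 'baa' = {S}

Original NTs in T[0,2] deriving "baa": ["S"]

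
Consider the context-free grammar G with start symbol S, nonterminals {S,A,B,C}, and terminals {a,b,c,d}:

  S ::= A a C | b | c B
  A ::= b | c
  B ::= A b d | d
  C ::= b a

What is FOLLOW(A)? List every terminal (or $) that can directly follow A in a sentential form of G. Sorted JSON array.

Compute FIRST by fixpoint:
pass 1:
  A via A→b: +{b}
  A via A→c: +{c}
  B via B→A b d: +{b,c}
  B via B→d: +{d}
  C via C→b a: +{b}
  S via S→A a C: +{b,c}
  FIRST(S)={b,c}  FIRST(A)={b,c}  FIRST(B)={b,c,d}  FIRST(C)={b}
pass 2: (no change)
  FIRST(S)={b,c}  FIRST(A)={b,c}  FIRST(B)={b,c,d}  FIRST(C)={b}

Compute FOLLOW by fixpoint:
initialize: $ ∈ FOLLOW(S)
round 1:
  B→A b d: FOLLOW(A) ⊇ FIRST(b) = {b}; new: +{b}
  S→A a C: FOLLOW(A) ⊇ FIRST(a) = {a}; new: +{a}
  S→A a C: FOLLOW(C) ⊇ FOLLOW(S) ⊇ {$}; new: +{$}
  S→c B: FOLLOW(B) ⊇ FOLLOW(S) ⊇ {$}; new: +{$}
  FOLLOW(S)={$}  FOLLOW(A)={a,b}  FOLLOW(B)={$}  FOLLOW(C)={$}
round 2: (no change)
  FOLLOW(S)={$}  FOLLOW(A)={a,b}  FOLLOW(B)={$}  FOLLOW(C)={$}

FOLLOW(A) = ["a", "b"]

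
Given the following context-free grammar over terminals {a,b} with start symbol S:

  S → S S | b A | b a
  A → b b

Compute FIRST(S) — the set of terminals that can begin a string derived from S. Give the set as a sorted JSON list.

FIRST iteration:
iter 1:
  A via A→b b: +{b}
  S via S→b A: +{b}
  S: {b}  A: {b}
iter 2: (stable)
  S: {b}  A: {b}

FIRST(S) = ["b"]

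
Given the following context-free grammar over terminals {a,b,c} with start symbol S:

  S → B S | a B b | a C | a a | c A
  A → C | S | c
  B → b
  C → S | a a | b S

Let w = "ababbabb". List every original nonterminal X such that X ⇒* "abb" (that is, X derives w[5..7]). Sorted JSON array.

CNF form of G:
  S -> B S | T0 C | T0 T0 | T0 X5 | T2 A
  A -> B S | T0 C | T0 T0 | T0 X3 | T1 S | T2 A | c
  B -> b
  C -> B S | T0 C | T0 T0 | T0 X4 | T1 S | T2 A
  T0 -> a
  T1 -> b
  T2 -> c
  X3 -> B T1
  X4 -> B T1
  X5 -> B T1

Fill CYK table bottom-up, restricted to cells inside w[5..7]:
  cell(5,5) a: {T0}  orig:{}
  cell(6,6) b: {B,T1}  orig:{B}
  cell(7,7) b: {B,T1}  orig:{B}
  cell(5,6) ab: ∅
  cell(6,7) bb: {X3,X4,X5}  orig:{}
  cell(5,7) abb: {A,C,S}

Original NTs in T[5,7] deriving "abb": ["A", "C", "S"]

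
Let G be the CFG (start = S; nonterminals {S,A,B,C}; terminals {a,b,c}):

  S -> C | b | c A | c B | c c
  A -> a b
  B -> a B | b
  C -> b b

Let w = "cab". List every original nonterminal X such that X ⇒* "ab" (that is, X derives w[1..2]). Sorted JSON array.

Convert to CNF:
  S -> T1 T1 | T2 A | T2 B | T2 T2 | b
  A -> T0 T1
  B -> T0 B | b
  C -> T1 T1
  T0 -> a
  T1 -> b
  T2 -> c

Fill CYK table bottom-up — only the sub-triangle for w[1..2]:
  cell(1,1) a: {T0}  orig:{}
  cell(2,2) b: {B,S,T1}  orig:{B,S}
  cell(1,2) ab: {A,B}

Original NTs in T[1,2] deriving "ab": ["A", "B"]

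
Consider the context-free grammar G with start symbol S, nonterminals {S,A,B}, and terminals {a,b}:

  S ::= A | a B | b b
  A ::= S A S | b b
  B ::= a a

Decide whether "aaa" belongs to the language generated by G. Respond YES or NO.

Convert to CNF:
  S -> S X3 | T0 T0 | T1 B
  A -> S X2 | T0 T0
  B -> T1 T1
  T0 -> b
  T1 -> a
  X2 -> A S
  X3 -> A S

CYK table (by increasing span):
  T[0,0] 'a' = {T1}  orig:{}
  T[1,1] 'a' = {T1}  orig:{}
  T[2,2] 'a' = {T1}  orig:{}
  T[0,1] 'aa' = {B}
  T[1,2] 'aa' = {B}
  T[0,2] 'aaa' = {S}

S ∈ T[0,2] ⇒ YES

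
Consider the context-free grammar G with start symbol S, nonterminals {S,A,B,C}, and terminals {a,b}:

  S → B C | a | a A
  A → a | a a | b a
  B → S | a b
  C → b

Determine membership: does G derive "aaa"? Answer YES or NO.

CNF form of G:
  S -> B C | T0 A | a
  A -> T0 T0 | T1 T0 | a
  B -> B C | T0 A | T0 T1 | a
  C -> b
  T0 -> a
  T1 -> b

CYK fill:
  T[0,0] 'a' = {A,B,S,T0}  orig:{A,B,S}
  T[1,1] 'a' = {A,B,S,T0}  orig:{A,B,S}
  T[2,2] 'a' = {A,B,S,T0}  orig:{A,B,S}
  T[0,1] 'aa' = {A,B,S}
  T[1,2] 'aa' = {A,B,S}
  T[0,2] 'aaa' = {B,S}

S ∈ T[0,2] ⇒ YES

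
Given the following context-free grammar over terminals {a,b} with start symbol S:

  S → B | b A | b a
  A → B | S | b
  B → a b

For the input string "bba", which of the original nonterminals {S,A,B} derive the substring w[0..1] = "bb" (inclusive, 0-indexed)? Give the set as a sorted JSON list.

Convert to CNF:
  S -> T0 T1 | T1 A | T1 T0
  A -> T0 T1 | T1 A | T1 T0 | b
  B -> T0 T1
  T0 -> a
  T1 -> b

CYK fill — only the sub-triangle for w[0..1]:
  cell(0,0) b: {A,T1}  orig:{A}
  cell(1,1) b: {A,T1}  orig:{A}
  cell(0,1) bb: {A,S}

Original NTs in T[0,1] deriving "bb": ["A", "S"]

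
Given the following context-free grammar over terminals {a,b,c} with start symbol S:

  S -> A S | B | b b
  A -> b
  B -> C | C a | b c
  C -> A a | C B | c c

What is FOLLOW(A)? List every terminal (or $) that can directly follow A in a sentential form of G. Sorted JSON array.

Compute FIRST by fixpoint:
round 1:
  A via A→b: +{b}
  B via B→b c: +{b}
  C via C→A a: +{b}
  C via C→c c: +{c}
  S via S→A S: +{b}
  S: {b}  A: {b}  B: {b}  C: {b,c}
round 2:
  B via B→C: +{c}
  S via S→B: +{c}
  S: {b,c}  A: {b}  B: {b,c}  C: {b,c}
round 3: — fixpoint
  S: {b,c}  A: {b}  B: {b,c}  C: {b,c}

FOLLOW sets:
FOLLOW(S) := {$}
round 1:
  B→C a: FOLLOW(C) ⊇ FIRST(a) = {a}; new: +{a}
  C→A a: FOLLOW(A) ⊇ FIRST(a) = {a}; new: +{a}
  C→C B: FOLLOW(C) ⊇ FIRST(B) = {b,c}; new: +{b,c}
  C→C B: FOLLOW(B) ⊇ FOLLOW(C) ⊇ {a,b,c}; new: +{a,b,c}
  S→A S: FOLLOW(A) ⊇ FIRST(S) = {b,c}; new: +{b,c}
  S→B: FOLLOW(B) ⊇ FOLLOW(S) ⊇ {$}; new: +{$}
  FOLLOW[S]={$}  FOLLOW[A]={a,b,c}  FOLLOW[B]={$,a,b,c}  FOLLOW[C]={a,b,c}
round 2:
  B→C: FOLLOW(C) ⊇ FOLLOW(B) ⊇ {$,a,b,c}; new: +{$}
  FOLLOW[S]={$}  FOLLOW[A]={a,b,c}  FOLLOW[B]={$,a,b,c}  FOLLOW[C]={$,a,b,c}
round 3: (no change)
  FOLLOW[S]={$}  FOLLOW[A]={a,b,c}  FOLLOW[B]={$,a,b,c}  FOLLOW[C]={$,a,b,c}

FOLLOW(A) = ["a", "b", "c"]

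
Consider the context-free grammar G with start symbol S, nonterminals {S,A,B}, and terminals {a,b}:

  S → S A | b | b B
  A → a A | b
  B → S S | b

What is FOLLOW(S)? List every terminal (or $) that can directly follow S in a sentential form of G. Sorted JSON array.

Compute FIRST by fixpoint:
iter 1:
  A via A→a A: +{a}
  A via A→b: +{b}
  B via B→b: +{b}
  S via S→b: +{b}
  FIRST[S]={b}  FIRST[A]={a,b}  FIRST[B]={b}
iter 2: — fixpoint
  FIRST[S]={b}  FIRST[A]={a,b}  FIRST[B]={b}

Compute FOLLOW by fixpoint:
FOLLOW(S) := {$}
round 1:
  B→S S: FOLLOW(S) ⊇ FIRST(S) = {b}; new: +{b}
  S→S A: FOLLOW(S) ⊇ FIRST(A) = {a,b}; new: +{a}
  S→S A: FOLLOW(A) ⊇ FOLLOW(S) ⊇ {$,a,b}; new: +{$,a,b}
  S→b B: FOLLOW(B) ⊇ FOLLOW(S) ⊇ {$,a,b}; new: +{$,a,b}
  S: {$,a,b}  A: {$,a,b}  B: {$,a,b}
round 2: — fixpoint
  S: {$,a,b}  A: {$,a,b}  B: {$,a,b}

FOLLOW(S) = ["$", "a", "b"]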